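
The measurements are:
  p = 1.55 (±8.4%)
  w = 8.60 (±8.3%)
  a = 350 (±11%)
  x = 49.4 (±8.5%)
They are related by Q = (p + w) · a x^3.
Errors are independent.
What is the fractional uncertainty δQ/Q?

0.287

Let u = p + w = 10.2. δu = √(δp² + δw²) = √(0.0170 + 0.510) = 0.726, so δu/u = 0.0715.
Q is then a monomial in u, a, x:
δQ/Q = √((δu/u)² + (1·δa/a)² + (3·δx/x)²) = √(0.00511 + 0.0121 + 0.0650) = 0.287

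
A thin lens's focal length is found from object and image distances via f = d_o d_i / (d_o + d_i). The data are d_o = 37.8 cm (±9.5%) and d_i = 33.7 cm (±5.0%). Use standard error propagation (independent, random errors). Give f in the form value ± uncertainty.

17.8 ± 0.926 cm

∂f/∂d_o = (d_i/(d_o+d_i))² = 0.222;  ∂f/∂d_i = (d_o/(d_o+d_i))² = 0.279
δf = √((∂f/∂d_o · δd_o)² + (∂f/∂d_i · δd_i)²) = √(0.636 + 0.222) = 0.926 cm
f = 17.8 cm.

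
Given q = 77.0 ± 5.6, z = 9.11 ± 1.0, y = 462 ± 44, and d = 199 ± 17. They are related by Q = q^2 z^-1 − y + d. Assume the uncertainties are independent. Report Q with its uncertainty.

Let p = q^2·z^-1 = 651. δp/p = √((2·δq/q)² + (-1·δz/z)²) = √(0.0212 + 0.0120) = 0.182, so δp = 119.
Q = p − y + d: δQ = √(δp² + δy² + δd²) = √(14100 + 1940 + 289) = 128
Q = 388.

388 ± 128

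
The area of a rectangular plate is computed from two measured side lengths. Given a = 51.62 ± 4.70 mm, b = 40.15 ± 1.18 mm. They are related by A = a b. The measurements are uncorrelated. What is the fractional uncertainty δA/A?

0.0957

Products/powers → add relative errors in quadrature, weighted by exponent:
  (1·δa/a)² = (1×0.0910)² = 0.00829;  (1·δb/b)² = (1×0.0294)² = 0.000864
δA/A = √(0.00915) = 0.0957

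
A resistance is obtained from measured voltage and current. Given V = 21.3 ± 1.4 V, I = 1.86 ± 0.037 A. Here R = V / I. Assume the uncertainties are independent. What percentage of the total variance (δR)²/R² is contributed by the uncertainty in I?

8.39%

(δR/R)² = (1·δV/V)² + (-1·δI/I)²
  V term: (1×0.0657)² = 0.00432
  I term: (-1×0.0199)² = 0.000396
Total = 0.00472. Share from I = 0.000396/0.00472 = 0.0839.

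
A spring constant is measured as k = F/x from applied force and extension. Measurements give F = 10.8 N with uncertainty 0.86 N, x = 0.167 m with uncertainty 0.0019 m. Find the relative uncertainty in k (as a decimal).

Each factor contributes (exponent × relative error)² to (δk/k)²:
  (1·δF/F)² = (1×0.0796)² = 0.00634;  (-1·δx/x)² = (-1×0.0114)² = 0.000129
δk/k = √(0.00647) = 0.0804

0.0804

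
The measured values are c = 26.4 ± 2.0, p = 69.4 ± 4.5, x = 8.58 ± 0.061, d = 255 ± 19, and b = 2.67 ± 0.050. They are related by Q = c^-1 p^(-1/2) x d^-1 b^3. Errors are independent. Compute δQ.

Relative error in a monomial: (δQ/Q)² = Σ (nᵢ · δxᵢ/xᵢ)².
  (-1·δc/c)² = (-1×0.0758)² = 0.00574;  (−½·δp/p)² = (-0.5×0.0648)² = 0.00105;  (1·δx/x)² = (1×0.00711)² = 5.05e-05;  (-1·δd/d)² = (-1×0.0745)² = 0.00555;  (3·δb/b)² = (3×0.0187)² = 0.00316
δQ/Q = √(0.0155) = 0.125
Q = 0.00291, so δQ = 0.125 × 0.00291 = 0.000363.

0.000363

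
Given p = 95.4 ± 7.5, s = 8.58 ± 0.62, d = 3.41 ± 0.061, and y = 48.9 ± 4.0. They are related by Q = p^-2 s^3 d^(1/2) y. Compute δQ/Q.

For a monomial Q ∝ p^-2, s^3, d^(1/2), y, fractional errors add in quadrature:
  (-2·δp/p)² = (-2×0.0786)² = 0.0247;  (3·δs/s)² = (3×0.0723)² = 0.0470;  (½·δd/d)² = (0.5×0.0179)² = 8e-05;  (1·δy/y)² = (1×0.0818)² = 0.00669
δQ/Q = √(0.0785) = 0.280

0.280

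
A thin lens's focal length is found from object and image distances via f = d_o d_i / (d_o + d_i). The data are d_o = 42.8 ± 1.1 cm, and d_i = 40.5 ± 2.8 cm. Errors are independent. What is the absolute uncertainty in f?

∂f/∂d_o = (d_i/(d_o+d_i))² = 0.236;  ∂f/∂d_i = (d_o/(d_o+d_i))² = 0.264
δf = √((∂f/∂d_o · δd_o)² + (∂f/∂d_i · δd_i)²) = √(0.0676 + 0.546) = 0.784 cm

0.784 cm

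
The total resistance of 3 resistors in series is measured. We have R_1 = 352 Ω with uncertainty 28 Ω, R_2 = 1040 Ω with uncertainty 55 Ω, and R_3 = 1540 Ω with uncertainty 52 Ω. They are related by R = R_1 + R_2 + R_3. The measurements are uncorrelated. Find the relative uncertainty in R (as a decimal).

0.0275

Absolute uncertainties add in quadrature for a linear combination:
  (δR_1)² = 784;  (δR_2)² = 3020;  (δR_3)² = 2700
δR = √(6510) = 80.7 Ω
R = 2930 Ω, so δR/R = 80.7/2930 = 0.0275.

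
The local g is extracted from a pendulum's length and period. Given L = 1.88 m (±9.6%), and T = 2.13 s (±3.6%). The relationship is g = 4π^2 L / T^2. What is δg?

Relative error in a monomial: (δg/g)² = Σ (nᵢ · δxᵢ/xᵢ)².
  (1·δL/L)² = (1×0.0960)² = 0.00922;  (-2·δT/T)² = (-2×0.0360)² = 0.00518
δg/g = √(0.0144) = 0.120
g = 16.4 m/s^2, so δg = 0.120 × 16.4 = 1.96 m/s^2.

1.96 m/s^2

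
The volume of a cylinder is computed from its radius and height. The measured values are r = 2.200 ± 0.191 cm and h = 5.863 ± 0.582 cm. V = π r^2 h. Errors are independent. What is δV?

17.8 cm^3

V is a product of powers, so relative uncertainties combine in quadrature:
  (2·δr/r)² = (2×0.0868)² = 0.0301;  (1·δh/h)² = (1×0.0993)² = 0.00985
δV/V = √(0.0400) = 0.200
V = 89.15 cm^3, so δV = 0.200 × 89.15 = 17.8 cm^3.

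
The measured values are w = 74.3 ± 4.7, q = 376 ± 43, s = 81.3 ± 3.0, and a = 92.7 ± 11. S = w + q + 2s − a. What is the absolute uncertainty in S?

45.0

Absolute uncertainties add in quadrature for a linear combination:
  (δw)² = 22.1;  (δq)² = 1850;  (2·δs)² = 36.0;  (δa)² = 121
δS = √(2030) = 45.0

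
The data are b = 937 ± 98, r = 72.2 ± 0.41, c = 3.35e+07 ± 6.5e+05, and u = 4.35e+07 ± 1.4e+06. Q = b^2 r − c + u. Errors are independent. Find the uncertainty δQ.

1.34e+07

Let p = b^2·r = 6.34e+07. δp/p = √((2·δb/b)² + (1·δr/r)²) = √(0.0438 + 3.22e-05) = 0.209, so δp = 1.33e+07.
Q = p − c + u: δQ = √(δp² + δc² + δu²) = √(1.76e+14 + 4.22e+11 + 1.96e+12) = 1.34e+07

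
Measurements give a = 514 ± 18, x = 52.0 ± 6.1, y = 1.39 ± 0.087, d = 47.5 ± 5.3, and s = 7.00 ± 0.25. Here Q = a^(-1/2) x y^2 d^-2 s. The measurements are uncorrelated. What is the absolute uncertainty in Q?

0.00391

Relative error in a monomial: (δQ/Q)² = Σ (nᵢ · δxᵢ/xᵢ)².
  (−½·δa/a)² = (-0.5×0.0350)² = 0.000307;  (1·δx/x)² = (1×0.117)² = 0.0138;  (2·δy/y)² = (2×0.0626)² = 0.0157;  (-2·δd/d)² = (-2×0.112)² = 0.0498;  (1·δs/s)² = (1×0.0357)² = 0.00128
δQ/Q = √(0.0808) = 0.284
Q = 0.0137, so δQ = 0.284 × 0.0137 = 0.00391.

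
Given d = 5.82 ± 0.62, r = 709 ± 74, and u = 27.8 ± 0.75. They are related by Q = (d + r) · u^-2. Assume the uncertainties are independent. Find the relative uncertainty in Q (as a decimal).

0.117

Let w = d + r = 715. δw = √(δd² + δr²) = √(0.384 + 5480) = 74.0, so δw/w = 0.104.
Q is then a monomial in w, u:
δQ/Q = √((δw/w)² + (-2·δu/u)²) = √(0.0107 + 0.00291) = 0.117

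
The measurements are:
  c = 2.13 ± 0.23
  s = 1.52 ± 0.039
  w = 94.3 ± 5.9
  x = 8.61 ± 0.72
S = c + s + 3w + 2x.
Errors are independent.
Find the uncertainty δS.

For a sum/difference, combine absolute errors in quadrature:
  (δc)² = 0.0529;  (δs)² = 0.00152;  (3·δw)² = 313;  (2·δx)² = 2.07
δS = √(315) = 17.8

17.8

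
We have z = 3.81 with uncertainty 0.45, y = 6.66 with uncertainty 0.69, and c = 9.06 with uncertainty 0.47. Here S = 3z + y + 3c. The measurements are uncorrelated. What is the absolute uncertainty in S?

S is a linear combination, so absolute uncertainties add in quadrature:
  (3·δz)² = 1.82;  (δy)² = 0.476;  (3·δc)² = 1.99
δS = √(4.29) = 2.07

2.07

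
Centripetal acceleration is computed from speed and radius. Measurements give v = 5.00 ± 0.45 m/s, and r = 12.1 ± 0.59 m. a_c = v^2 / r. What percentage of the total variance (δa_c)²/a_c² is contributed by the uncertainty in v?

93.2%

(δa_c/a_c)² = (2·δv/v)² + (-1·δr/r)²
  v term: (2×0.0900)² = 0.0324
  r term: (-1×0.0488)² = 0.00238
Total = 0.0348. Share from v = 0.0324/0.0348 = 0.932.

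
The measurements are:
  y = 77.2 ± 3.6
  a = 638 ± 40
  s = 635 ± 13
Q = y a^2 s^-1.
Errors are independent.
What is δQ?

6700

For a monomial Q ∝ y, a^2, s^-1, fractional errors add in quadrature:
  (1·δy/y)² = (1×0.0466)² = 0.00217;  (2·δa/a)² = (2×0.0627)² = 0.0157;  (-1·δs/s)² = (-1×0.0205)² = 0.000419
δQ/Q = √(0.0183) = 0.135
Q = 49500, so δQ = 0.135 × 49500 = 6700.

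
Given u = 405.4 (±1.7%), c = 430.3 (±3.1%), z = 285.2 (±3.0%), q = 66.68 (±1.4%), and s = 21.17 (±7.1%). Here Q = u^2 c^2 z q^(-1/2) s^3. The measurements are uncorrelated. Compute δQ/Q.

0.227

Since Q is a product/quotient, work with relative uncertainties:
  (2·δu/u)² = (2×0.0170)² = 0.00116;  (2·δc/c)² = (2×0.0310)² = 0.00384;  (1·δz/z)² = (1×0.0300)² = 0.000900;  (−½·δq/q)² = (-0.5×0.0140)² = 4.9e-05;  (3·δs/s)² = (3×0.0710)² = 0.0454
δQ/Q = √(0.0513) = 0.227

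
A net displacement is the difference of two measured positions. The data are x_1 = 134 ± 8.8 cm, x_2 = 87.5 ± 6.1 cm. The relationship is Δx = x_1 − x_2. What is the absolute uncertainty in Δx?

10.7 cm

Δx is a linear combination, so absolute uncertainties add in quadrature:
  (δx_1)² = 77.4;  (δx_2)² = 37.2
δΔx = √(115) = 10.7 cm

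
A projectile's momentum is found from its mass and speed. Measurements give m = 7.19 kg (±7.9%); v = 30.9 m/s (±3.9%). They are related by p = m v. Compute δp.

Relative error in a monomial: (δp/p)² = Σ (nᵢ · δxᵢ/xᵢ)².
  (1·δm/m)² = (1×0.0790)² = 0.00624;  (1·δv/v)² = (1×0.0390)² = 0.00152
δp/p = √(0.00776) = 0.0881
p = 222 kg·m/s, so δp = 0.0881 × 222 = 19.6 kg·m/s.

19.6 kg·m/s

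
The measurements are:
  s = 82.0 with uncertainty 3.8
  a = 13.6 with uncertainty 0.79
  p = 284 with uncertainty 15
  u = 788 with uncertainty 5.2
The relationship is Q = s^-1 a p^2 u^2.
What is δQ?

1.08e+09

Q is a product of powers, so relative uncertainties combine in quadrature:
  (-1·δs/s)² = (-1×0.0463)² = 0.00215;  (1·δa/a)² = (1×0.0581)² = 0.00337;  (2·δp/p)² = (2×0.0528)² = 0.0112;  (2·δu/u)² = (2×0.00660)² = 0.000174
δQ/Q = √(0.0169) = 0.130
Q = 8.31e+09, so δQ = 0.130 × 8.31e+09 = 1.08e+09.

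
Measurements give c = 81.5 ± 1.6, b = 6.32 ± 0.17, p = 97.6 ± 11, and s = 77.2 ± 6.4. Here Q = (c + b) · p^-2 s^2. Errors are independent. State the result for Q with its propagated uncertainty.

Let u = c + b = 87.8. δu = √(δc² + δb²) = √(2.56 + 0.0289) = 1.61, so δu/u = 0.0183.
Q is then a monomial in u, p, s:
δQ/Q = √((δu/u)² + (-2·δp/p)² + (2·δs/s)²) = √(0.000336 + 0.0508 + 0.0275) = 0.280
Q = 54.9, so δQ = 0.280 × 54.9 = 15.4.

54.9 ± 15.4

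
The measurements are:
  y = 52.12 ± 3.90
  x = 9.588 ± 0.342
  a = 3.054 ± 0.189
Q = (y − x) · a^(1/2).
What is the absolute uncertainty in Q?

7.22

Let u = y − x = 42.53. δu = √(δy² + δx²) = √(15.2 + 0.117) = 3.91, so δu/u = 0.0920.
Q is then a monomial in u, a:
δQ/Q = √((δu/u)² + (½·δa/a)²) = √(0.00847 + 0.000957) = 0.0971
Q = 74.33, so δQ = 0.0971 × 74.33 = 7.22.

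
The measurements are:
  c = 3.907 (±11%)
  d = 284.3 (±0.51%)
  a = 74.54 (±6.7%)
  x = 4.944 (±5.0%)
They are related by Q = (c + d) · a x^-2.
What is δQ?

106

Let u = c + d = 288.2. δu = √(δc² + δd²) = √(0.185 + 2.10) = 1.51, so δu/u = 0.00525.
Q is then a monomial in u, a, x:
δQ/Q = √((δu/u)² + (1·δa/a)² + (-2·δx/x)²) = √(2.75e-05 + 0.00449 + 0.0100) = 0.120
Q = 878.9, so δQ = 0.120 × 878.9 = 106.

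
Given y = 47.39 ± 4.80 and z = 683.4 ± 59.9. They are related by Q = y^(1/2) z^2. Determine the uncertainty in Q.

5.87e+05

Products/powers → add relative errors in quadrature, weighted by exponent:
  (½·δy/y)² = (0.5×0.101)² = 0.00256;  (2·δz/z)² = (2×0.0876)² = 0.0307
δQ/Q = √(0.0333) = 0.182
Q = 3.215e+06, so δQ = 0.182 × 3.215e+06 = 5.87e+05.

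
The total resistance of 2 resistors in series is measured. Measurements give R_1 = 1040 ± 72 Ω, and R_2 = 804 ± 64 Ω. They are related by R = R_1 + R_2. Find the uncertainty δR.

Sums and differences: (δR)² = Σ (cᵢ δxᵢ)².
  (δR_1)² = 5180;  (δR_2)² = 4100
δR = √(9280) = 96.3 Ω

96.3 Ω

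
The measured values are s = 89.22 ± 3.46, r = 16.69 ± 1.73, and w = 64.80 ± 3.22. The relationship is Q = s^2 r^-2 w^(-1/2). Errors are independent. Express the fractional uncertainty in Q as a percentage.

22.3%

Since Q is a product/quotient, work with relative uncertainties:
  (2·δs/s)² = (2×0.0388)² = 0.00602;  (-2·δr/r)² = (-2×0.104)² = 0.0430;  (−½·δw/w)² = (-0.5×0.0497)² = 0.000617
δQ/Q = √(0.0496) = 0.223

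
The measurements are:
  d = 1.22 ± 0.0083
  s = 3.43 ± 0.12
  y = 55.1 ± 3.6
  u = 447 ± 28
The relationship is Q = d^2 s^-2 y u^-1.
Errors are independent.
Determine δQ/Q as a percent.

Relative error in a monomial: (δQ/Q)² = Σ (nᵢ · δxᵢ/xᵢ)².
  (2·δd/d)² = (2×0.00680)² = 0.000185;  (-2·δs/s)² = (-2×0.0350)² = 0.00490;  (1·δy/y)² = (1×0.0653)² = 0.00427;  (-1·δu/u)² = (-1×0.0626)² = 0.00392
δQ/Q = √(0.0133) = 0.115

11.5%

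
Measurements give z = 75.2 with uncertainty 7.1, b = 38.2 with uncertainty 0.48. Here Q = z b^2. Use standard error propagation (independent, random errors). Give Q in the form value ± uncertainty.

Each factor contributes (exponent × relative error)² to (δQ/Q)²:
  (1·δz/z)² = (1×0.0944)² = 0.00891;  (2·δb/b)² = (2×0.0126)² = 0.000632
δQ/Q = √(0.00955) = 0.0977
Q = 1.1e+05, so δQ = 0.0977 × 1.1e+05 = 10700.

(1.10 ± 0.107) × 10^5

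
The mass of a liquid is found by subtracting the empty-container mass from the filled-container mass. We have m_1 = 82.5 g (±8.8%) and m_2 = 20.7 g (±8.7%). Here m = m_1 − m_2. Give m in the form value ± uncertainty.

61.8 ± 7.48 g

m is a linear combination, so absolute uncertainties add in quadrature:
  (δm_1)² = 52.7;  (δm_2)² = 3.24
δm = √(56.0) = 7.48 g
m = 61.8 g.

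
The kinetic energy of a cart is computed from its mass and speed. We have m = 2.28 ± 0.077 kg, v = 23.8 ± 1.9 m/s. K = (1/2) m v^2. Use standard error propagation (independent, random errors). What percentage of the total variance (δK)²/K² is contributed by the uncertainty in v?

95.7%

(δK/K)² = (1·δm/m)² + (2·δv/v)²
  m term: (1×0.0338)² = 0.00114
  v term: (2×0.0798)² = 0.0255
Total = 0.0266. Share from v = 0.0255/0.0266 = 0.957.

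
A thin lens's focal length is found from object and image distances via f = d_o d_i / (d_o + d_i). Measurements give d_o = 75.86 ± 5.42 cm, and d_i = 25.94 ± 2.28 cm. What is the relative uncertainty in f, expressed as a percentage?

∂f/∂d_o = (d_i/(d_o+d_i))² = 0.0649;  ∂f/∂d_i = (d_o/(d_o+d_i))² = 0.555
δf = √((∂f/∂d_o · δd_o)² + (∂f/∂d_i · δd_i)²) = √(0.124 + 1.60) = 1.31 cm
f = 19.33 cm, so δf/f = 1.31/19.33 = 0.0680.

6.80%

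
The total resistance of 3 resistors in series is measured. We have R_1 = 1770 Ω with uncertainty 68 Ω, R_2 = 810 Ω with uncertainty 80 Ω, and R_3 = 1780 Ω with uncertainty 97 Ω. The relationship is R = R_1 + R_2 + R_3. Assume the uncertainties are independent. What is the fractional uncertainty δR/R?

Absolute uncertainties add in quadrature for a linear combination:
  (δR_1)² = 4620;  (δR_2)² = 6400;  (δR_3)² = 9410
δR = √(20400) = 143 Ω
R = 4360 Ω, so δR/R = 143/4360 = 0.0328.

0.0328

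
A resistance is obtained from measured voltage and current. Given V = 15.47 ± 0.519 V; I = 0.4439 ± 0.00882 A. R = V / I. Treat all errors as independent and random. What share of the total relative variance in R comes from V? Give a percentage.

(δR/R)² = (1·δV/V)² + (-1·δI/I)²
  V term: (1×0.0335)² = 0.00113
  I term: (-1×0.0199)² = 0.000395
Total = 0.00152. Share from V = 0.00113/0.00152 = 0.740.

74.0%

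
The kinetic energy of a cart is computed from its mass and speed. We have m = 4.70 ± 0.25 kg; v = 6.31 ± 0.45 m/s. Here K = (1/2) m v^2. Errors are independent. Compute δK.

14.2 J

Relative error in a monomial: (δK/K)² = Σ (nᵢ · δxᵢ/xᵢ)².
  (1·δm/m)² = (1×0.0532)² = 0.00283;  (2·δv/v)² = (2×0.0713)² = 0.0203
δK/K = √(0.0232) = 0.152
K = 93.6 J, so δK = 0.152 × 93.6 = 14.2 J.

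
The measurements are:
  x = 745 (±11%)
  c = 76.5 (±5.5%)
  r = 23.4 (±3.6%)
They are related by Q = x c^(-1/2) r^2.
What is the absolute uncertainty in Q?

Relative error in a monomial: (δQ/Q)² = Σ (nᵢ · δxᵢ/xᵢ)².
  (1·δx/x)² = (1×0.110)² = 0.0121;  (−½·δc/c)² = (-0.5×0.0550)² = 0.000756;  (2·δr/r)² = (2×0.0360)² = 0.00518
δQ/Q = √(0.0180) = 0.134
Q = 46600, so δQ = 0.134 × 46600 = 6260.

6260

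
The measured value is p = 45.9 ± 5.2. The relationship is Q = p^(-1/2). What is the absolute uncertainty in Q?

0.00836

Since Q is a product/quotient, work with relative uncertainties:
  (−½·δp/p)² = (-0.5×0.113)² = 0.00321
δQ/Q = √(0.00321) = 0.0566
Q = 0.148, so δQ = 0.0566 × 0.148 = 0.00836.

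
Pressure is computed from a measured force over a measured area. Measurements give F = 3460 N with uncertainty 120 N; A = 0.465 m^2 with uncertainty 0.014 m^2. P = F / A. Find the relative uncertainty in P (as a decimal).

0.0459

Products/powers → add relative errors in quadrature, weighted by exponent:
  (1·δF/F)² = (1×0.0347)² = 0.00120;  (-1·δA/A)² = (-1×0.0301)² = 0.000906
δP/P = √(0.00211) = 0.0459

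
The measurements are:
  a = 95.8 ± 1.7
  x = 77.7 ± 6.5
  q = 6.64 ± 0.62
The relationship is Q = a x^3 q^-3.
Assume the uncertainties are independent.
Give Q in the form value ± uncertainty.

Since Q is a product/quotient, work with relative uncertainties:
  (1·δa/a)² = (1×0.0177)² = 0.000315;  (3·δx/x)² = (3×0.0837)² = 0.0630;  (-3·δq/q)² = (-3×0.0934)² = 0.0785
δQ/Q = √(0.142) = 0.377
Q = 1.54e+05, so δQ = 0.377 × 1.54e+05 = 57800.

(1.54 ± 0.578) × 10^5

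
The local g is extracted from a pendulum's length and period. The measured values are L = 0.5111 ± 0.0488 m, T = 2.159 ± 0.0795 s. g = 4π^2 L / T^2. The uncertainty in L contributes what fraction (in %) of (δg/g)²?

(δg/g)² = (1·δL/L)² + (-2·δT/T)²
  L term: (1×0.0955)² = 0.00912
  T term: (-2×0.0368)² = 0.00542
Total = 0.0145. Share from L = 0.00912/0.0145 = 0.627.

62.7%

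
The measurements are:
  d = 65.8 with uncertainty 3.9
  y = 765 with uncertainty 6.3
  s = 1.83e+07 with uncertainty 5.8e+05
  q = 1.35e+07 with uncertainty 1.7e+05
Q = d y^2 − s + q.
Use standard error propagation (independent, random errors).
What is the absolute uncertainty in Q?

2.44e+06

Let p = d·y^2 = 3.85e+07. δp/p = √((1·δd/d)² + (2·δy/y)²) = √(0.00351 + 0.000271) = 0.0615, so δp = 2.37e+06.
Q = p − s + q: δQ = √(δp² + δs² + δq²) = √(5.61e+12 + 3.36e+11 + 2.89e+10) = 2.44e+06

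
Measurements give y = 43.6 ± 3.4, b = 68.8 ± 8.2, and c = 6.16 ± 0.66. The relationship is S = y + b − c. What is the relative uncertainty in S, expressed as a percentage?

8.38%

Sums and differences: (δS)² = Σ (cᵢ δxᵢ)².
  (δy)² = 11.6;  (δb)² = 67.2;  (δc)² = 0.436
δS = √(79.2) = 8.90
S = 106, so δS/S = 8.90/106 = 0.0838.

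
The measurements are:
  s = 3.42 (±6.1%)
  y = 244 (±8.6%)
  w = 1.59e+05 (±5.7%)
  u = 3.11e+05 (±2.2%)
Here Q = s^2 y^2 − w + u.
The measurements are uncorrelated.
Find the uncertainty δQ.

Let p = s^2·y^2 = 6.96e+05. δp/p = √((2·δs/s)² + (2·δy/y)²) = √(0.0149 + 0.0296) = 0.211, so δp = 1.47e+05.
Q = p − w + u: δQ = √(δp² + δw² + δu²) = √(2.16e+10 + 8.21e+07 + 4.68e+07) = 1.47e+05

1.47e+05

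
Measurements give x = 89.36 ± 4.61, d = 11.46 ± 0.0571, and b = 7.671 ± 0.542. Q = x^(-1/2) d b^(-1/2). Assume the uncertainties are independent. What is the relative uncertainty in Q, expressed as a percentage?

4.40%

Relative error in a monomial: (δQ/Q)² = Σ (nᵢ · δxᵢ/xᵢ)².
  (−½·δx/x)² = (-0.5×0.0516)² = 0.000665;  (1·δd/d)² = (1×0.00498)² = 2.48e-05;  (−½·δb/b)² = (-0.5×0.0707)² = 0.00125
δQ/Q = √(0.00194) = 0.0440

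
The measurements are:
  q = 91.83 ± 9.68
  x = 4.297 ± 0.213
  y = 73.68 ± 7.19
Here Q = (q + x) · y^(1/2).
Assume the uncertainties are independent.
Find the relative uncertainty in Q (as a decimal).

0.112

Let u = q + x = 96.13. δu = √(δq² + δx²) = √(93.7 + 0.0454) = 9.68, so δu/u = 0.101.
Q is then a monomial in u, y:
δQ/Q = √((δu/u)² + (½·δy/y)²) = √(0.0101 + 0.00238) = 0.112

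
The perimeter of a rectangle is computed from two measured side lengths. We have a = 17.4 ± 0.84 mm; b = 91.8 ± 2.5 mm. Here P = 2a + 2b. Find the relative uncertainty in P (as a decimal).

0.0242

Sums and differences: (δP)² = Σ (cᵢ δxᵢ)².
  (2·δa)² = 2.82;  (2·δb)² = 25.0
δP = √(27.8) = 5.27 mm
P = 218 mm, so δP/P = 5.27/218 = 0.0242.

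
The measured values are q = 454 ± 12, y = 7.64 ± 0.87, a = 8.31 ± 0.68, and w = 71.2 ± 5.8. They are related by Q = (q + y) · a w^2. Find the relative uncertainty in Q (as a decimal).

Let u = q + y = 462. δu = √(δq² + δy²) = √(144 + 0.757) = 12.0, so δu/u = 0.0261.
Q is then a monomial in u, a, w:
δQ/Q = √((δu/u)² + (1·δa/a)² + (2·δw/w)²) = √(0.000679 + 0.00670 + 0.0265) = 0.184

0.184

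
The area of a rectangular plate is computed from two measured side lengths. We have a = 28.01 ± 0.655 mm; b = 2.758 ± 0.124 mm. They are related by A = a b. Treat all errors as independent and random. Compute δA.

3.91 mm^2

A is a product of powers, so relative uncertainties combine in quadrature:
  (1·δa/a)² = (1×0.0234)² = 0.000547;  (1·δb/b)² = (1×0.0450)² = 0.00202
δA/A = √(0.00257) = 0.0507
A = 77.25 mm^2, so δA = 0.0507 × 77.25 = 3.91 mm^2.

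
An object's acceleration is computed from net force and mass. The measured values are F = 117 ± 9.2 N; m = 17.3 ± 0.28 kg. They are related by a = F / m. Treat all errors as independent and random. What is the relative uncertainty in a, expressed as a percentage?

For a monomial a ∝ F, m^-1, fractional errors add in quadrature:
  (1·δF/F)² = (1×0.0786)² = 0.00618;  (-1·δm/m)² = (-1×0.0162)² = 0.000262
δa/a = √(0.00645) = 0.0803

8.03%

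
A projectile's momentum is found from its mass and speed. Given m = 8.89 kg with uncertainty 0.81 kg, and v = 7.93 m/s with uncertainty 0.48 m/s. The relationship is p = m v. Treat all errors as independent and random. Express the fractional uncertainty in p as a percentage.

Relative error in a monomial: (δp/p)² = Σ (nᵢ · δxᵢ/xᵢ)².
  (1·δm/m)² = (1×0.0911)² = 0.00830;  (1·δv/v)² = (1×0.0605)² = 0.00366
δp/p = √(0.0120) = 0.109

10.9%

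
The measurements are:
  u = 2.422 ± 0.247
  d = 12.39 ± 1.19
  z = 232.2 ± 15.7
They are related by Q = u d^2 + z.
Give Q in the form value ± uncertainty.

604.0 ± 82.4

Let p = u·d^2 = 371.8. δp/p = √((1·δu/u)² + (2·δd/d)²) = √(0.0104 + 0.0369) = 0.217, so δp = 80.9.
Q = p + z: δQ = √(δp² + δz²) = √(6540 + 246) = 82.4
Q = 604.0.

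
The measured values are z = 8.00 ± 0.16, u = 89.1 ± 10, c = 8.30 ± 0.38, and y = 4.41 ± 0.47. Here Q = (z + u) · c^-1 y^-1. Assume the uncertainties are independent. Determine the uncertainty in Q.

0.412

Let w = z + u = 97.1. δw = √(δz² + δu²) = √(0.0256 + 100) = 10.0, so δw/w = 0.103.
Q is then a monomial in w, c, y:
δQ/Q = √((δw/w)² + (-1·δc/c)² + (-1·δy/y)²) = √(0.0106 + 0.00210 + 0.0114) = 0.155
Q = 2.65, so δQ = 0.155 × 2.65 = 0.412.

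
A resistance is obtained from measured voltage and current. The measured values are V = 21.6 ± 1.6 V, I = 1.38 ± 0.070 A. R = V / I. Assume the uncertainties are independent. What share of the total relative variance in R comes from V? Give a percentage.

(δR/R)² = (1·δV/V)² + (-1·δI/I)²
  V term: (1×0.0741)² = 0.00549
  I term: (-1×0.0507)² = 0.00257
Total = 0.00806. Share from V = 0.00549/0.00806 = 0.681.

68.1%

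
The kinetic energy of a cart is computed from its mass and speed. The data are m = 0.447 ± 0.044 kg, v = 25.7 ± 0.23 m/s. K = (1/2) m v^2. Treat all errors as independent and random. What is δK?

K is a product of powers, so relative uncertainties combine in quadrature:
  (1·δm/m)² = (1×0.0984)² = 0.00969;  (2·δv/v)² = (2×0.00895)² = 0.000320
δK/K = √(0.0100) = 0.100
K = 148 J, so δK = 0.100 × 148 = 14.8 J.

14.8 J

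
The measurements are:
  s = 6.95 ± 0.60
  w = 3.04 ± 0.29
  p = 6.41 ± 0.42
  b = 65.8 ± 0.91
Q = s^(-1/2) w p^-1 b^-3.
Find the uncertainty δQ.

8.23e-08

Each factor contributes (exponent × relative error)² to (δQ/Q)²:
  (−½·δs/s)² = (-0.5×0.0863)² = 0.00186;  (1·δw/w)² = (1×0.0954)² = 0.00910;  (-1·δp/p)² = (-1×0.0655)² = 0.00429;  (-3·δb/b)² = (-3×0.0138)² = 0.00172
δQ/Q = √(0.0170) = 0.130
Q = 6.31e-07, so δQ = 0.130 × 6.31e-07 = 8.23e-08.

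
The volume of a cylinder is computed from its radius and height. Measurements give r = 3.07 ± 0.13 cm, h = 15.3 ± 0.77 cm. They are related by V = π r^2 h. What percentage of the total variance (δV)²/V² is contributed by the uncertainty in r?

73.9%

(δV/V)² = (2·δr/r)² + (1·δh/h)²
  r term: (2×0.0423)² = 0.00717
  h term: (1×0.0503)² = 0.00253
Total = 0.00971. Share from r = 0.00717/0.00971 = 0.739.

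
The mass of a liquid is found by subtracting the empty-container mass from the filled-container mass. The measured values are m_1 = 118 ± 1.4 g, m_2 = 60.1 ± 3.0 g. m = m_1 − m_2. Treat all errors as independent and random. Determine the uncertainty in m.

Absolute uncertainties add in quadrature for a linear combination:
  (δm_1)² = 1.96;  (δm_2)² = 9.00
δm = √(11.0) = 3.31 g

3.31 g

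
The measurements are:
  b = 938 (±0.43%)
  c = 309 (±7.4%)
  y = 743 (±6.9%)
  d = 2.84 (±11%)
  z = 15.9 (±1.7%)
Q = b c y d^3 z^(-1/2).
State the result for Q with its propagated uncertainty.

Relative error in a monomial: (δQ/Q)² = Σ (nᵢ · δxᵢ/xᵢ)².
  (1·δb/b)² = (1×0.00430)² = 1.85e-05;  (1·δc/c)² = (1×0.0740)² = 0.00548;  (1·δy/y)² = (1×0.0690)² = 0.00476;  (3·δd/d)² = (3×0.110)² = 0.109;  (−½·δz/z)² = (-0.5×0.0170)² = 7.23e-05
δQ/Q = √(0.119) = 0.345
Q = 1.24e+09, so δQ = 0.345 × 1.24e+09 = 4.27e+08.

(1.24 ± 0.427) × 10^9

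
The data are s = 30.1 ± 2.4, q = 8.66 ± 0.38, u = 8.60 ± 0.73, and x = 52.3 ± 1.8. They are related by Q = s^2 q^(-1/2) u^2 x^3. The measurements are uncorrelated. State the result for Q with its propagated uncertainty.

Products/powers → add relative errors in quadrature, weighted by exponent:
  (2·δs/s)² = (2×0.0797)² = 0.0254;  (−½·δq/q)² = (-0.5×0.0439)² = 0.000481;  (2·δu/u)² = (2×0.0849)² = 0.0288;  (3·δx/x)² = (3×0.0344)² = 0.0107
δQ/Q = √(0.0654) = 0.256
Q = 3.26e+09, so δQ = 0.256 × 3.26e+09 = 8.33e+08.

(3.26 ± 0.833) × 10^9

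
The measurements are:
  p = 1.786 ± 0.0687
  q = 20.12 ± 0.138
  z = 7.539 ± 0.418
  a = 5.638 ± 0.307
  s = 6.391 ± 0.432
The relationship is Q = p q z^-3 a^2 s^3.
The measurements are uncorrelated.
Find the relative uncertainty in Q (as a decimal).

For a monomial Q ∝ p, q, z^-3, a^2, s^3, fractional errors add in quadrature:
  (1·δp/p)² = (1×0.0385)² = 0.00148;  (1·δq/q)² = (1×0.00686)² = 4.7e-05;  (-3·δz/z)² = (-3×0.0554)² = 0.0277;  (2·δa/a)² = (2×0.0545)² = 0.0119;  (3·δs/s)² = (3×0.0676)² = 0.0411
δQ/Q = √(0.0822) = 0.287

0.287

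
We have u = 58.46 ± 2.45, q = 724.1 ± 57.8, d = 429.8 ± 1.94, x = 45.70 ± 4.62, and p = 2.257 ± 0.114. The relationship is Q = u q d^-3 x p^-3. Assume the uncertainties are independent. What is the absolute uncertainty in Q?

0.000432

Relative error in a monomial: (δQ/Q)² = Σ (nᵢ · δxᵢ/xᵢ)².
  (1·δu/u)² = (1×0.0419)² = 0.00176;  (1·δq/q)² = (1×0.0798)² = 0.00637;  (-3·δd/d)² = (-3×0.00451)² = 0.000183;  (1·δx/x)² = (1×0.101)² = 0.0102;  (-3·δp/p)² = (-3×0.0505)² = 0.0230
δQ/Q = √(0.0415) = 0.204
Q = 0.002119, so δQ = 0.204 × 0.002119 = 0.000432.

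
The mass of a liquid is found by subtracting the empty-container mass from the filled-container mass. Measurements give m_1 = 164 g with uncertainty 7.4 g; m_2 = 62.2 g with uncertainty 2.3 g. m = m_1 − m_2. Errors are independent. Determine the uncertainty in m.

For a sum/difference, combine absolute errors in quadrature:
  (δm_1)² = 54.8;  (δm_2)² = 5.29
δm = √(60.1) = 7.75 g

7.75 g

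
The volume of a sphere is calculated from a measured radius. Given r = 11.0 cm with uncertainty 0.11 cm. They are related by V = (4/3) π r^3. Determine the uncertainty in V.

Since V is a product/quotient, work with relative uncertainties:
  (3·δr/r)² = (3×0.0100)² = 0.000900
δV/V = √(0.000900) = 0.0300
V = 5580 cm^3, so δV = 0.0300 × 5580 = 167 cm^3.

167 cm^3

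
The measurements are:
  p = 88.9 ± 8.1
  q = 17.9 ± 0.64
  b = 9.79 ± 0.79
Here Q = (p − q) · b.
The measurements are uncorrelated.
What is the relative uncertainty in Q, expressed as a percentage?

14.0%

Let u = p − q = 71.0. δu = √(δp² + δq²) = √(65.6 + 0.410) = 8.13, so δu/u = 0.114.
Q is then a monomial in u, b:
δQ/Q = √((δu/u)² + (1·δb/b)²) = √(0.0131 + 0.00651) = 0.140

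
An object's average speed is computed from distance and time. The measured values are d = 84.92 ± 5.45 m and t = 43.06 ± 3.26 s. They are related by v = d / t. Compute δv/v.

0.0993

Each factor contributes (exponent × relative error)² to (δv/v)²:
  (1·δd/d)² = (1×0.0642)² = 0.00412;  (-1·δt/t)² = (-1×0.0757)² = 0.00573
δv/v = √(0.00985) = 0.0993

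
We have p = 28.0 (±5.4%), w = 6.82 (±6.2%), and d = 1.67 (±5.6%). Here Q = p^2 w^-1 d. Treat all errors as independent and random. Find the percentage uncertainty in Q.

Q is a product of powers, so relative uncertainties combine in quadrature:
  (2·δp/p)² = (2×0.0540)² = 0.0117;  (-1·δw/w)² = (-1×0.0620)² = 0.00384;  (1·δd/d)² = (1×0.0560)² = 0.00314
δQ/Q = √(0.0186) = 0.137

13.7%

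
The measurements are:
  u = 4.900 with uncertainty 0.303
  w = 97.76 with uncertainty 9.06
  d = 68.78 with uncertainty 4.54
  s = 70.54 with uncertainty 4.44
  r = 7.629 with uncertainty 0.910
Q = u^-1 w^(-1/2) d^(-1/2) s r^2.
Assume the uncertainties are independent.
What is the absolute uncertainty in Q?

Relative error in a monomial: (δQ/Q)² = Σ (nᵢ · δxᵢ/xᵢ)².
  (-1·δu/u)² = (-1×0.0618)² = 0.00382;  (−½·δw/w)² = (-0.5×0.0927)² = 0.00215;  (−½·δd/d)² = (-0.5×0.0660)² = 0.00109;  (1·δs/s)² = (1×0.0629)² = 0.00396;  (2·δr/r)² = (2×0.119)² = 0.0569
δQ/Q = √(0.0679) = 0.261
Q = 10.22, so δQ = 0.261 × 10.22 = 2.66.

2.66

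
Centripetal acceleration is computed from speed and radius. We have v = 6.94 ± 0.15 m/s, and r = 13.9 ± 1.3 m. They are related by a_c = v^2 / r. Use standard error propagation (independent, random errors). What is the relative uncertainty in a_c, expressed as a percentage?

10.3%

Products/powers → add relative errors in quadrature, weighted by exponent:
  (2·δv/v)² = (2×0.0216)² = 0.00187;  (-1·δr/r)² = (-1×0.0935)² = 0.00875
δa_c/a_c = √(0.0106) = 0.103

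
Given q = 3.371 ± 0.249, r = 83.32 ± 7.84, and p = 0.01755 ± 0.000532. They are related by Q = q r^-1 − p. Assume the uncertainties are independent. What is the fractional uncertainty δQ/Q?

0.213

Let w = q·r^-1 = 0.04046. δw/w = √((1·δq/q)² + (-1·δr/r)²) = √(0.00546 + 0.00885) = 0.120, so δw = 0.00484.
Q = w − p: δQ = √(δw² + δp²) = √(2.34e-05 + 2.83e-07) = 0.00487
Q = 0.02291, so δQ/Q = 0.00487/0.02291 = 0.213.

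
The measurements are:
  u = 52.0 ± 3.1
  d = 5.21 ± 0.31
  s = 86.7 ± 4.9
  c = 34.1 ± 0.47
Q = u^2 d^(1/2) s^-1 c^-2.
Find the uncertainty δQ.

0.00845

Each factor contributes (exponent × relative error)² to (δQ/Q)²:
  (2·δu/u)² = (2×0.0596)² = 0.0142;  (½·δd/d)² = (0.5×0.0595)² = 0.000885;  (-1·δs/s)² = (-1×0.0565)² = 0.00319;  (-2·δc/c)² = (-2×0.0138)² = 0.000760
δQ/Q = √(0.0191) = 0.138
Q = 0.0612, so δQ = 0.138 × 0.0612 = 0.00845.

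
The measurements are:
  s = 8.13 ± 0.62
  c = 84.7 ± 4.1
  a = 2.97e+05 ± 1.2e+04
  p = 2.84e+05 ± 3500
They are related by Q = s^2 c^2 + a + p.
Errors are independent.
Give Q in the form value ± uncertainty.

Let w = s^2·c^2 = 4.74e+05. δw/w = √((2·δs/s)² + (2·δc/c)²) = √(0.0233 + 0.00937) = 0.181, so δw = 85700.
Q = w + a + p: δQ = √(δw² + δa² + δp²) = √(7.34e+09 + 1.44e+08 + 1.22e+07) = 86600
Q = 1.06e+06.

(1.06 ± 0.0866) × 10^6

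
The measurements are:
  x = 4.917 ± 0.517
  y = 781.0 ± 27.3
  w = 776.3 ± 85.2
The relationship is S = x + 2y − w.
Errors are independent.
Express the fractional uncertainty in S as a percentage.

12.8%

Each term contributes (cᵢ δxᵢ)² to (δS)²:
  (δx)² = 0.267;  (2·δy)² = 2980;  (δw)² = 7260
δS = √(10200) = 101
S = 790.6, so δS/S = 101/790.6 = 0.128.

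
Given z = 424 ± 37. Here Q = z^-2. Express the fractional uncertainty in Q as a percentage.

17.5%

Since Q is a product/quotient, work with relative uncertainties:
  (-2·δz/z)² = (-2×0.0873)² = 0.0305
δQ/Q = √(0.0305) = 0.175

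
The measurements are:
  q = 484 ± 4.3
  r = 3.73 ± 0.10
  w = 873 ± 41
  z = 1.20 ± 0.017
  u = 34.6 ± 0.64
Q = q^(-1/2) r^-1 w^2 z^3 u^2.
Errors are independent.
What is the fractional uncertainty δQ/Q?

0.113

Each factor contributes (exponent × relative error)² to (δQ/Q)²:
  (−½·δq/q)² = (-0.5×0.00888)² = 1.97e-05;  (-1·δr/r)² = (-1×0.0268)² = 0.000719;  (2·δw/w)² = (2×0.0470)² = 0.00882;  (3·δz/z)² = (3×0.0142)² = 0.00181;  (2·δu/u)² = (2×0.0185)² = 0.00137
δQ/Q = √(0.0127) = 0.113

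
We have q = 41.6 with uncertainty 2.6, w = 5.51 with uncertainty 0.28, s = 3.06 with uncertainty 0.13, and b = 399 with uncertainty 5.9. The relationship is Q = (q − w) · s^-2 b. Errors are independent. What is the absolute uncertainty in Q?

Let u = q − w = 36.1. δu = √(δq² + δw²) = √(6.76 + 0.0784) = 2.62, so δu/u = 0.0725.
Q is then a monomial in u, s, b:
δQ/Q = √((δu/u)² + (-2·δs/s)² + (1·δb/b)²) = √(0.00525 + 0.00722 + 0.000219) = 0.113
Q = 1540, so δQ = 0.113 × 1540 = 173.

173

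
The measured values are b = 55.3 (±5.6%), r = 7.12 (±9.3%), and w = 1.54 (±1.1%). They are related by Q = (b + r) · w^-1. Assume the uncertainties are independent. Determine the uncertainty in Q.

2.10

Let u = b + r = 62.4. δu = √(δb² + δr²) = √(9.59 + 0.438) = 3.17, so δu/u = 0.0507.
Q is then a monomial in u, w:
δQ/Q = √((δu/u)² + (-1·δw/w)²) = √(0.00257 + 0.000121) = 0.0519
Q = 40.5, so δQ = 0.0519 × 40.5 = 2.10.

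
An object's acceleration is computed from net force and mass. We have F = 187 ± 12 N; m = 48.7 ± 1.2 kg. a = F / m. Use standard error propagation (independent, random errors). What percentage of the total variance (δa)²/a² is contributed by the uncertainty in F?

(δa/a)² = (1·δF/F)² + (-1·δm/m)²
  F term: (1×0.0642)² = 0.00412
  m term: (-1×0.0246)² = 0.000607
Total = 0.00473. Share from F = 0.00412/0.00473 = 0.872.

87.2%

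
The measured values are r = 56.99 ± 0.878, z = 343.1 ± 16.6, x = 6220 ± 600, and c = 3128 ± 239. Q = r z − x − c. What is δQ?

Let p = r·z = 19550. δp/p = √((1·δr/r)² + (1·δz/z)²) = √(0.000237 + 0.00234) = 0.0508, so δp = 993.
Q = p − x − c: δQ = √(δp² + δx² + δc²) = √(9.86e+05 + 3.6e+05 + 57100) = 1180

1180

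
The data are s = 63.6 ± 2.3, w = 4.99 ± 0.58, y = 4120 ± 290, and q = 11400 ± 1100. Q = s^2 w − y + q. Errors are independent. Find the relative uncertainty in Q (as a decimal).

Let p = s^2·w = 20200. δp/p = √((2·δs/s)² + (1·δw/w)²) = √(0.00523 + 0.0135) = 0.137, so δp = 2760.
Q = p − y + q: δQ = √(δp² + δy² + δq²) = √(7.64e+06 + 84100 + 1.21e+06) = 2990
Q = 27500, so δQ/Q = 2990/27500 = 0.109.

0.109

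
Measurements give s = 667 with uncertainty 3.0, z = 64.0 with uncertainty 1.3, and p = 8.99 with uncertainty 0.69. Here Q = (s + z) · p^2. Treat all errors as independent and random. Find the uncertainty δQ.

Let u = s + z = 731. δu = √(δs² + δz²) = √(9.00 + 1.69) = 3.27, so δu/u = 0.00447.
Q is then a monomial in u, p:
δQ/Q = √((δu/u)² + (2·δp/p)²) = √(2e-05 + 0.0236) = 0.154
Q = 59100, so δQ = 0.154 × 59100 = 9070.

9070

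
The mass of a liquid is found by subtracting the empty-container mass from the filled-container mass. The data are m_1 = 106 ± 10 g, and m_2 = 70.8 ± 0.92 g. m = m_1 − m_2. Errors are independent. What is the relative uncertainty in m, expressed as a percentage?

28.5%

For a sum/difference, combine absolute errors in quadrature:
  (δm_1)² = 100;  (δm_2)² = 0.846
δm = √(101) = 10.0 g
m = 35.2 g, so δm/m = 10.0/35.2 = 0.285.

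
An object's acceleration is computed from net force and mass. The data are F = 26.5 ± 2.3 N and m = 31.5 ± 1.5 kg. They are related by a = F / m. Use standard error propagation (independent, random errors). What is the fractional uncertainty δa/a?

0.0990

Relative error in a monomial: (δa/a)² = Σ (nᵢ · δxᵢ/xᵢ)².
  (1·δF/F)² = (1×0.0868)² = 0.00753;  (-1·δm/m)² = (-1×0.0476)² = 0.00227
δa/a = √(0.00980) = 0.0990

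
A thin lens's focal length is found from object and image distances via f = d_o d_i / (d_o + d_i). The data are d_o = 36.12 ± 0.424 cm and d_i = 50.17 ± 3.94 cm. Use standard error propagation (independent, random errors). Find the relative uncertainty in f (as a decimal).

∂f/∂d_o = (d_i/(d_o+d_i))² = 0.338;  ∂f/∂d_i = (d_o/(d_o+d_i))² = 0.175
δf = √((∂f/∂d_o · δd_o)² + (∂f/∂d_i · δd_i)²) = √(0.0205 + 0.477) = 0.705 cm
f = 21.00 cm, so δf/f = 0.705/21.00 = 0.0336.

0.0336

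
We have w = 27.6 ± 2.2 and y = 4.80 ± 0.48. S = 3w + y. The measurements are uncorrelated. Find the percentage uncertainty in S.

Sums and differences: (δS)² = Σ (cᵢ δxᵢ)².
  (3·δw)² = 43.6;  (δy)² = 0.230
δS = √(43.8) = 6.62
S = 87.6, so δS/S = 6.62/87.6 = 0.0755.

7.55%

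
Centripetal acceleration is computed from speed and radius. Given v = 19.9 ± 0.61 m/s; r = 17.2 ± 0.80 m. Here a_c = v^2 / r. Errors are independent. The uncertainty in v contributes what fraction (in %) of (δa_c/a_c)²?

(δa_c/a_c)² = (2·δv/v)² + (-1·δr/r)²
  v term: (2×0.0307)² = 0.00376
  r term: (-1×0.0465)² = 0.00216
Total = 0.00592. Share from v = 0.00376/0.00592 = 0.635.

63.5%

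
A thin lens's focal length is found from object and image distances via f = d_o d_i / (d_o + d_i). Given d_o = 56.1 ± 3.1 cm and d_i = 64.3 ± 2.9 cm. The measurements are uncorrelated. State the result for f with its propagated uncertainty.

30.0 ± 1.09 cm

∂f/∂d_o = (d_i/(d_o+d_i))² = 0.285;  ∂f/∂d_i = (d_o/(d_o+d_i))² = 0.217
δf = √((∂f/∂d_o · δd_o)² + (∂f/∂d_i · δd_i)²) = √(0.782 + 0.396) = 1.09 cm
f = 30.0 cm.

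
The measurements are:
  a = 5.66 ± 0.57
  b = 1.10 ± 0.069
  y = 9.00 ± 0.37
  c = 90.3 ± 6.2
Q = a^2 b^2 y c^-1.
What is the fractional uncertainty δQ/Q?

0.250

Since Q is a product/quotient, work with relative uncertainties:
  (2·δa/a)² = (2×0.101)² = 0.0406;  (2·δb/b)² = (2×0.0627)² = 0.0157;  (1·δy/y)² = (1×0.0411)² = 0.00169;  (-1·δc/c)² = (-1×0.0687)² = 0.00471
δQ/Q = √(0.0627) = 0.250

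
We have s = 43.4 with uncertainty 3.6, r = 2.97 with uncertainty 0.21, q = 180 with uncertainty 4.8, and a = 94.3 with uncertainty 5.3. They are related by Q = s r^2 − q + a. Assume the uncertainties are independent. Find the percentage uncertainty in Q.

21.3%

Let p = s·r^2 = 383. δp/p = √((1·δs/s)² + (2·δr/r)²) = √(0.00688 + 0.0200) = 0.164, so δp = 62.8.
Q = p − q + a: δQ = √(δp² + δq² + δa²) = √(3940 + 23.0 + 28.1) = 63.2
Q = 297, so δQ/Q = 63.2/297 = 0.213.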